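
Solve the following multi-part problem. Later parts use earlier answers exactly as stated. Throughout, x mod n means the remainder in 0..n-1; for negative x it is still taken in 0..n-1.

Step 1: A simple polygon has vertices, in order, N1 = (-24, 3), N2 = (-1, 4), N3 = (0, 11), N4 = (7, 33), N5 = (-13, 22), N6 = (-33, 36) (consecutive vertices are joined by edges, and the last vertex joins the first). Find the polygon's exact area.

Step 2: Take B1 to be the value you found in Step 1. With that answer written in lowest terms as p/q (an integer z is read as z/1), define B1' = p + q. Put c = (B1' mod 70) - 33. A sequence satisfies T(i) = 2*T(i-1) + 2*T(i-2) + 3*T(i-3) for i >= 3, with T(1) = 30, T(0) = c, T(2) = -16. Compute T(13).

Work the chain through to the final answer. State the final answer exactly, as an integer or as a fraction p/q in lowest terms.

Step 1: cross terms: (-24*4 - -1*3)=-93, (-1*11 - 0*4)=-11, (0*33 - 7*11)=-77, (7*22 - -13*33)=583, (-13*36 - -33*22)=258, (-33*3 - -24*36)=765; twice the area = |1425| = 1425; area = 1425/2; answer 1425/2
Step 2: B1 = 1425/2; threaded value p + q = 1427; c = -6; T(3) = 2*(-16) + 2*(30) + 3*(-6) = 10; iterating: T(3)=10, T(4)=78, T(5)=128, T(6)=442, T(7)=1374, T(8)=4016, T(9)=12106, T(10)=36366, T(11)=108992, T(12)=327034, T(13)=981150; answer 981150

981150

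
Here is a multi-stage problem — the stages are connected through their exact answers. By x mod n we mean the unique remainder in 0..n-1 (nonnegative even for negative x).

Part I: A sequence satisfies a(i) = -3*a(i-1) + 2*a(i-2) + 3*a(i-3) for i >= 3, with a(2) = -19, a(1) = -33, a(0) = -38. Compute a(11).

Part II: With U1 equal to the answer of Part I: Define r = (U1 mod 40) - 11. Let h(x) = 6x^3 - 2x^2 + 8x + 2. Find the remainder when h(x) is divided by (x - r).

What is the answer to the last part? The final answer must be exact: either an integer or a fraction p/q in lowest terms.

-838

Part I: a(3) = -3*(-19) + 2*(-33) + 3*(-38) = -123; iterating: a(3)=-123, a(4)=232, a(5)=-999, a(6)=3092, a(7)=-10578, a(8)=34921, a(9)=-116643, a(10)=388037, a(11)=-1292634; answer -1292634
Part II: U1 = -1292634; r = -5; remainder = value at the root: 6*(-5)^3 - 2*(-5)^2 + 8*(-5)^1 + 2 = (-750) + (-50) + (-40) + (2) = -838; answer -838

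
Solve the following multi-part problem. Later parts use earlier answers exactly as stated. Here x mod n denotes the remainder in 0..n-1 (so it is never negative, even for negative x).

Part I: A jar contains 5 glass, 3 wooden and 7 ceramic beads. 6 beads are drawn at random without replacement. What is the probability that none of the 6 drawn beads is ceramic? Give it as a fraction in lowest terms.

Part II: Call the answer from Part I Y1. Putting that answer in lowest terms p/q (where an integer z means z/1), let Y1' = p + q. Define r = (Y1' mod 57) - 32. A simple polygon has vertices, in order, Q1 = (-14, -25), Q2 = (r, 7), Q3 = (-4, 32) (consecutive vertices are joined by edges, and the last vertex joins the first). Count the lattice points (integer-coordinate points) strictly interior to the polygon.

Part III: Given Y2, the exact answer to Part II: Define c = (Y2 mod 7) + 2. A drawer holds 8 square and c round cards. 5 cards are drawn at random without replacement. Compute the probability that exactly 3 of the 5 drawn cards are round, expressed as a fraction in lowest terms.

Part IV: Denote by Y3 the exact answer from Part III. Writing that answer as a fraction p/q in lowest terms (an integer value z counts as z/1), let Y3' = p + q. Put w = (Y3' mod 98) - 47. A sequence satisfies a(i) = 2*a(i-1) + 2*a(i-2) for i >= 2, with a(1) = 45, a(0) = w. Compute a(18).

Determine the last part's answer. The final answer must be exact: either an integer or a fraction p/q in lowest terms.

447863296

Part I: total draws C(15,6) = 5005; favorable C(8,6) = 28; P = 4/715; answer 4/715
Part II: Y1 = 4/715; threaded value p + q = 719; r = 3; cross terms: (-14*7 - 3*-25)=-23, (3*32 - -4*7)=124, (-4*-25 - -14*32)=548; twice the area = |649| = 649; area = 649/2; boundary points = 1 + 1 + 1 = 3; strictly interior points = area - boundary/2 + 1 = 324; answer 324
Part III: Y2 = 324; c = 4; total draws C(12,5) = 792; favorable C(4,3)*C(8,2) = 112; P = 14/99; answer 14/99
Part IV: Y3 = 14/99; threaded value p + q = 113; w = -32; a(2) = 2*(45) + 2*(-32) = 26; iterating: a(2)=26, a(3)=142, a(4)=336, a(5)=956, a(6)=2584, a(7)=7080, a(8)=19328, a(9)=52816, a(10)=144288, a(11)=394208, a(12)=1076992, a(13)=2942400, a(14)=8038784, a(15)=21962368, a(16)=60002304, a(17)=163929344, a(18)=447863296; answer 447863296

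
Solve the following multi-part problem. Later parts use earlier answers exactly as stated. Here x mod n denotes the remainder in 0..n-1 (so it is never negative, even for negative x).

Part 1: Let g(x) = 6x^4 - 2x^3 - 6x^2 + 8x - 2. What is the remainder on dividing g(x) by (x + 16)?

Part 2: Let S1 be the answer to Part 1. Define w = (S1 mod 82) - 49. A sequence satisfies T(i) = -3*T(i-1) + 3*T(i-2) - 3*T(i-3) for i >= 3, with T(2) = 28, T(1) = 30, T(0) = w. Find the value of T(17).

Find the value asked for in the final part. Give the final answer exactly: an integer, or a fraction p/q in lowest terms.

Part 1: remainder = value at the root: 6*(-16)^4 - 2*(-16)^3 - 6*(-16)^2 + 8*(-16)^1 - 2 = (393216) + (8192) + (-1536) + (-128) + (-2) = 399742; answer 399742
Part 2: S1 = 399742; w = 25; T(3) = -3*(28) + 3*(30) - 3*(25) = -69; iterating: T(3)=-69, T(4)=201, T(5)=-894, T(6)=3492, T(7)=-13761, T(8)=54441, T(9)=-215082, T(10)=849852, T(11)=-3358125, T(12)=13269177, T(13)=-52431462, T(14)=207176292, T(15)=-818630793, T(16)=3234715641, T(17)=-12781568178; answer -12781568178

-12781568178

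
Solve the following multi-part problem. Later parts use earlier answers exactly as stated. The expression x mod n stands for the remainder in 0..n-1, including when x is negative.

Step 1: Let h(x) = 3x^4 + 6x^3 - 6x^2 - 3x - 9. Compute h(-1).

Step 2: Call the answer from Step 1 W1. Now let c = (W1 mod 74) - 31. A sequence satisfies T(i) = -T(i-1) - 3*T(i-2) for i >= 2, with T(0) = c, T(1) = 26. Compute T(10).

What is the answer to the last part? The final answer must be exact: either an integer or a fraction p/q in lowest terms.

5410

Step 1: 3*(-1)^4 + 6*(-1)^3 - 6*(-1)^2 - 3*(-1)^1 - 9 = (3) + (-6) + (-6) + (3) + (-9) = -15; answer -15
Step 2: W1 = -15; c = 28; T(2) = -1*(26) - 3*(28) = -110; iterating: T(2)=-110, T(3)=32, T(4)=298, T(5)=-394, T(6)=-500, T(7)=1682, T(8)=-182, T(9)=-4864, T(10)=5410; answer 5410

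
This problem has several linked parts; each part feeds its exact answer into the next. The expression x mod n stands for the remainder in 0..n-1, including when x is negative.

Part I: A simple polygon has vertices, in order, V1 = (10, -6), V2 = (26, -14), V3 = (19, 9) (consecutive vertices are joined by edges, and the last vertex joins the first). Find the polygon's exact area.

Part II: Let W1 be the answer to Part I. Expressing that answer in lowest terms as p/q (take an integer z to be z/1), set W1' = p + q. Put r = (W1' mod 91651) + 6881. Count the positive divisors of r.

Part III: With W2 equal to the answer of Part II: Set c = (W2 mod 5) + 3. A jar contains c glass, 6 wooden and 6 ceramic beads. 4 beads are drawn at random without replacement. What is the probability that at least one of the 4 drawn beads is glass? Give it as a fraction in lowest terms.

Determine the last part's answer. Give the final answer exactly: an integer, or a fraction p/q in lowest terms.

1127/1292

Part I: cross terms: (10*-14 - 26*-6)=16, (26*9 - 19*-14)=500, (19*-6 - 10*9)=-204; twice the area = |312| = 312; area = 156; answer 156
Part II: W1 = 156; threaded value p + q = 157; r = 7038; 7038 = 2 * 3^2 * 17 * 23; number of divisors = (1+1) * (2+1) * (1+1) * (1+1) = 24; answer 24
Part III: W2 = 24; c = 7; total draws C(19,4) = 3876; complement C(12,4) = 495; favorable 3876 - 495 = 3381; P = 1127/1292; answer 1127/1292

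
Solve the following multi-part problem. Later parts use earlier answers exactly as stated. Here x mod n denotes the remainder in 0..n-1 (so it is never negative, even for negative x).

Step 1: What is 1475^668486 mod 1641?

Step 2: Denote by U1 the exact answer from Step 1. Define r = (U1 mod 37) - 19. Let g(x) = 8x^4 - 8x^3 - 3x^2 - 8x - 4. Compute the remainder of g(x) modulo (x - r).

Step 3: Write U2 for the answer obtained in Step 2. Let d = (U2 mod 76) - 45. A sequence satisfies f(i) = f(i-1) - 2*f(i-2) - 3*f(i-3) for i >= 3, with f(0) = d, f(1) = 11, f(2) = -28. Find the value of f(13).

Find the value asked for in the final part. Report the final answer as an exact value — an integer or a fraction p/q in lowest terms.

Step 1: squarings mod 1641: 1475^1=1475, 1475^2=1300, 1475^4=1411, 1475^8=388, 1475^16=1213, 1475^32=1033, 1475^64=439, 1475^128=724, 1475^256=697, 1475^512=73, 1475^1024=406, 1475^2048=736, 1475^4096=166, 1475^8192=1300, 1475^16384=1411, 1475^32768=388, 1475^65536=1213, 1475^131072=1033, 1475^262144=439, 1475^524288=724; 1475^668486 = 1475^2 * 1475^4 * 1475^64 * 1475^256 * 1475^512 * 1475^4096 * 1475^8192 * 1475^131072 * 1475^524288 = 1600 (mod 1641); answer 1600
Step 2: U1 = 1600; r = -10; remainder = value at the root: 8*(-10)^4 - 8*(-10)^3 - 3*(-10)^2 - 8*(-10)^1 - 4 = (80000) + (8000) + (-300) + (80) + (-4) = 87776; answer 87776
Step 3: U2 = 87776; d = 27; f(3) = 1*(-28) - 2*(11) - 3*(27) = -131; iterating: f(3)=-131, f(4)=-108, f(5)=238, f(6)=847, f(7)=695, f(8)=-1713, f(9)=-5644, f(10)=-4303, f(11)=12124, f(12)=37662, f(13)=26323; answer 26323

26323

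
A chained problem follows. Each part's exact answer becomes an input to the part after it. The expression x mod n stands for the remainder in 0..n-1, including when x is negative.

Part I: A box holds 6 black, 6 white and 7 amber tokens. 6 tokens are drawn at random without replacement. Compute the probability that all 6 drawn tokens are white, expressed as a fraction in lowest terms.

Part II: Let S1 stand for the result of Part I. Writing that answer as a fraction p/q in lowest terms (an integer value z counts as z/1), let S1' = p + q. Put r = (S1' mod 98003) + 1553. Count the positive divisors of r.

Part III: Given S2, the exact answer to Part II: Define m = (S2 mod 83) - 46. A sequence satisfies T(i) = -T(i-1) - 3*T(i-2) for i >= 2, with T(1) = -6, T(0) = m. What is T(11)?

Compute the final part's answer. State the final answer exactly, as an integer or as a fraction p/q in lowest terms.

-4308

Part I: total draws C(19,6) = 27132; favorable C(6,6) = 1; P = 1/27132; answer 1/27132
Part II: S1 = 1/27132; threaded value p + q = 27133; r = 28686; 28686 = 2 * 3 * 7 * 683; number of divisors = (1+1) * (1+1) * (1+1) * (1+1) = 16; answer 16
Part III: S2 = 16; m = -30; T(2) = -1*(-6) - 3*(-30) = 96; iterating: T(2)=96, T(3)=-78, T(4)=-210, T(5)=444, T(6)=186, T(7)=-1518, T(8)=960, T(9)=3594, T(10)=-6474, T(11)=-4308; answer -4308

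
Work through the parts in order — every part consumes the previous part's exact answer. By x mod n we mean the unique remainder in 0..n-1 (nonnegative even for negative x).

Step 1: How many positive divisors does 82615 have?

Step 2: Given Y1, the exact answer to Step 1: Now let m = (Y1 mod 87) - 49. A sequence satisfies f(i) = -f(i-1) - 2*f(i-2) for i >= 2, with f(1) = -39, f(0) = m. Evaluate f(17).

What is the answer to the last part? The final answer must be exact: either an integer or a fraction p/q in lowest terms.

-16707

Step 1: 82615 = 5 * 13 * 31 * 41; number of divisors = (1+1) * (1+1) * (1+1) * (1+1) = 16; answer 16
Step 2: Y1 = 16; m = -33; f(2) = -1*(-39) - 2*(-33) = 105; iterating: f(2)=105, f(3)=-27, f(4)=-183, f(5)=237, f(6)=129, f(7)=-603, f(8)=345, f(9)=861, f(10)=-1551, f(11)=-171, f(12)=3273, f(13)=-2931, f(14)=-3615, f(15)=9477, f(16)=-2247, f(17)=-16707; answer -16707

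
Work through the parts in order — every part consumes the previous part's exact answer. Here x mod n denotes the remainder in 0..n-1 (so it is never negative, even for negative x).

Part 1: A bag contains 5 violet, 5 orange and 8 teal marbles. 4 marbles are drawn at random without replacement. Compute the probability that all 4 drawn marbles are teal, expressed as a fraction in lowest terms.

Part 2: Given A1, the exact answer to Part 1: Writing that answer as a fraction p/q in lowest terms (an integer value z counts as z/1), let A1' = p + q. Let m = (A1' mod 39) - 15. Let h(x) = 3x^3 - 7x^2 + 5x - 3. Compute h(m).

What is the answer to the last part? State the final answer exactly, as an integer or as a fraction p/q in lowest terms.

Part 1: total draws C(18,4) = 3060; favorable C(8,4) = 70; P = 7/306; answer 7/306
Part 2: A1 = 7/306; threaded value p + q = 313; m = -14; 3*(-14)^3 - 7*(-14)^2 + 5*(-14)^1 - 3 = (-8232) + (-1372) + (-70) + (-3) = -9677; answer -9677

-9677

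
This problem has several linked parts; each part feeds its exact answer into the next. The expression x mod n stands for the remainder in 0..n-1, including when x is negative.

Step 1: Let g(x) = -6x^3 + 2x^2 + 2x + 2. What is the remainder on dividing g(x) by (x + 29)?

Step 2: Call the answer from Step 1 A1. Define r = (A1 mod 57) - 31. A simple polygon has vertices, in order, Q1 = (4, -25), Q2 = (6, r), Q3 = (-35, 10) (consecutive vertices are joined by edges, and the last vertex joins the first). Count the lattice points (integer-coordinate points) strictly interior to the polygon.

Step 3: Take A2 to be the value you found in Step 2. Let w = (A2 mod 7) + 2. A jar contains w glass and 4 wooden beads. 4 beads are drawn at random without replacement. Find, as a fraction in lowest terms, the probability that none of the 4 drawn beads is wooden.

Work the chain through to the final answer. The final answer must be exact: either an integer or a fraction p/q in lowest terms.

1/14

Step 1: remainder = value at the root: -6*(-29)^3 + 2*(-29)^2 + 2*(-29)^1 + 2 = (146334) + (1682) + (-58) + (2) = 147960; answer 147960
Step 2: A1 = 147960; r = 14; cross terms: (4*14 - 6*-25)=206, (6*10 - -35*14)=550, (-35*-25 - 4*10)=835; twice the area = |1591| = 1591; area = 1591/2; boundary points = 1 + 1 + 1 = 3; strictly interior points = area - boundary/2 + 1 = 795; answer 795
Step 3: A2 = 795; w = 6; total draws C(10,4) = 210; favorable C(6,4) = 15; P = 1/14; answer 1/14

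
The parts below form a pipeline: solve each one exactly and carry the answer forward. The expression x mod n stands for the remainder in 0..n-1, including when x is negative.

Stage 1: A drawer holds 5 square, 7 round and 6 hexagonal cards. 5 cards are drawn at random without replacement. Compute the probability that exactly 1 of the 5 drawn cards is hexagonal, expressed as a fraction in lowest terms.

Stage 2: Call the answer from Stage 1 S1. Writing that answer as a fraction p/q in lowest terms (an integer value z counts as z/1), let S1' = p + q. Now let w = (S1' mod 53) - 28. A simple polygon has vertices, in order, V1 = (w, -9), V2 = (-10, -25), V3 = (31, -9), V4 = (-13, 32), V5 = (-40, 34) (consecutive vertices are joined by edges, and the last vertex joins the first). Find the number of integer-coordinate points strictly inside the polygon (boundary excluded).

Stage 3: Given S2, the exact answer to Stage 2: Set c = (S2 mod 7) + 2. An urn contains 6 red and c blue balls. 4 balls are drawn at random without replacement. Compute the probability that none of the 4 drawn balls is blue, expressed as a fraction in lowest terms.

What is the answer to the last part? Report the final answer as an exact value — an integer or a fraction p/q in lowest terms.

5/42

Stage 1: total draws C(18,5) = 8568; favorable C(6,1)*C(12,4) = 2970; P = 165/476; answer 165/476
Stage 2: S1 = 165/476; threaded value p + q = 641; w = -23; cross terms: (-23*-25 - -10*-9)=485, (-10*-9 - 31*-25)=865, (31*32 - -13*-9)=875, (-13*34 - -40*32)=838, (-40*-9 - -23*34)=1142; twice the area = |4205| = 4205; area = 4205/2; boundary points = 1 + 1 + 1 + 1 + 1 = 5; strictly interior points = area - boundary/2 + 1 = 2101; answer 2101
Stage 3: S2 = 2101; c = 3; total draws C(9,4) = 126; favorable C(6,4) = 15; P = 5/42; answer 5/42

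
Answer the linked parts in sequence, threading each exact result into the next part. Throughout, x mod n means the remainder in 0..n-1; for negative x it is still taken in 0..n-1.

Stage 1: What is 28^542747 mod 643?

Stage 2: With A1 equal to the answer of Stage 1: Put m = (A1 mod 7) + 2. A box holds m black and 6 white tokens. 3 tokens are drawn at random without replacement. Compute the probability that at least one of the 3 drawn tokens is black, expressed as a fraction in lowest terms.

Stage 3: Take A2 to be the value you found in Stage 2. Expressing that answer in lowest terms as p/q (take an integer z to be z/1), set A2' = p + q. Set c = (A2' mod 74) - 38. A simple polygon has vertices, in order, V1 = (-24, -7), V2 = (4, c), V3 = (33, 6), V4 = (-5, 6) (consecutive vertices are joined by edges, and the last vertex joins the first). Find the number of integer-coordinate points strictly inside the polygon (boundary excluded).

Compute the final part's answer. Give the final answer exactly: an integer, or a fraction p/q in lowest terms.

238

Stage 1: squarings mod 643: 28^1=28, 28^2=141, 28^4=591, 28^8=132, 28^16=63, 28^32=111, 28^64=104, 28^128=528, 28^256=365, 28^512=124, 28^1024=587, 28^2048=564, 28^4096=454, 28^8192=356, 28^16384=65, 28^32768=367, 28^65536=302, 28^131072=541, 28^262144=116, 28^524288=596; 28^542747 = 28^1 * 28^2 * 28^8 * 28^16 * 28^2048 * 28^16384 * 28^524288 = 575 (mod 643); answer 575
Stage 2: A1 = 575; m = 3; total draws C(9,3) = 84; complement C(6,3) = 20; favorable 84 - 20 = 64; P = 16/21; answer 16/21
Stage 3: A2 = 16/21; threaded value p + q = 37; c = -1; cross terms: (-24*-1 - 4*-7)=52, (4*6 - 33*-1)=57, (33*6 - -5*6)=228, (-5*-7 - -24*6)=179; twice the area = |516| = 516; area = 258; boundary points = 2 + 1 + 38 + 1 = 42; strictly interior points = area - boundary/2 + 1 = 238; answer 238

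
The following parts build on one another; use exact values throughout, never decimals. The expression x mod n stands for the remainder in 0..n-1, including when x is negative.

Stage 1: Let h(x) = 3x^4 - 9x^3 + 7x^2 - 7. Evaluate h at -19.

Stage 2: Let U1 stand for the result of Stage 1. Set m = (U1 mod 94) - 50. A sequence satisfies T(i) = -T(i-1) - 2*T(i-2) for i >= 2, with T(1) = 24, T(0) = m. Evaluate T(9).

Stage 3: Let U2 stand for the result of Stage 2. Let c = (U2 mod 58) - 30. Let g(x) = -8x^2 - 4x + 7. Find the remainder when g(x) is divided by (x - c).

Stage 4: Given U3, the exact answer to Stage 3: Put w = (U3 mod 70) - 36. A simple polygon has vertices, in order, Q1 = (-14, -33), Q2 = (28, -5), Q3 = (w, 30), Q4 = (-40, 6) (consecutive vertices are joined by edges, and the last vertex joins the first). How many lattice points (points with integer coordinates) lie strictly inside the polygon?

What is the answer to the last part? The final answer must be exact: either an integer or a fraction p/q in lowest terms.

Stage 1: 3*(-19)^4 - 9*(-19)^3 + 7*(-19)^2 - 7 = (390963) + (61731) + (2527) + (-7) = 455214; answer 455214
Stage 2: U1 = 455214; m = 16; T(2) = -1*(24) - 2*(16) = -56; iterating: T(2)=-56, T(3)=8, T(4)=104, T(5)=-120, T(6)=-88, T(7)=328, T(8)=-152, T(9)=-504; answer -504
Stage 3: U2 = -504; c = -12; remainder = value at the root: -8*(-12)^2 - 4*(-12)^1 + 7 = (-1152) + (48) + (7) = -1097; answer -1097
Stage 4: U3 = -1097; w = -13; cross terms: (-14*-5 - 28*-33)=994, (28*30 - -13*-5)=775, (-13*6 - -40*30)=1122, (-40*-33 - -14*6)=1404; twice the area = |4295| = 4295; area = 4295/2; boundary points = 14 + 1 + 3 + 13 = 31; strictly interior points = area - boundary/2 + 1 = 2133; answer 2133

2133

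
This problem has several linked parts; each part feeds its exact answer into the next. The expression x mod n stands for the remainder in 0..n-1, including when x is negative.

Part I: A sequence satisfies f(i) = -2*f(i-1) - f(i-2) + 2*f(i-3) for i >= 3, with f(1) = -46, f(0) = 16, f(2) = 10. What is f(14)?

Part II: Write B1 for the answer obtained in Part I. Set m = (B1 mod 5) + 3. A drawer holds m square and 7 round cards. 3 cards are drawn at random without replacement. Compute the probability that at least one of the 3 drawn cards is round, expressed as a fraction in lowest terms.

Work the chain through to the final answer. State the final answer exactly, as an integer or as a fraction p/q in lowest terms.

Part I: f(3) = -2*(10) - 1*(-46) + 2*(16) = 58; iterating: f(3)=58, f(4)=-218, f(5)=398, f(6)=-462, f(7)=90, f(8)=1078, f(9)=-3170, f(10)=5442, f(11)=-5558, f(12)=-666, f(13)=17774, f(14)=-45998; answer -45998
Part II: B1 = -45998; m = 5; total draws C(12,3) = 220; complement C(5,3) = 10; favorable 220 - 10 = 210; P = 21/22; answer 21/22

21/22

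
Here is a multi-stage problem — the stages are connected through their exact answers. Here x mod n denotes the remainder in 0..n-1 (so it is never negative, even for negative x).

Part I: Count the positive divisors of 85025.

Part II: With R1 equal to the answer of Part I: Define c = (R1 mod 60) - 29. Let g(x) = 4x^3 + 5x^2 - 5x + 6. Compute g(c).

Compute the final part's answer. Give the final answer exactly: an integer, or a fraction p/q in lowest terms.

-18116

Part I: 85025 = 5^2 * 19 * 179; number of divisors = (2+1) * (1+1) * (1+1) = 12; answer 12
Part II: R1 = 12; c = -17; 4*(-17)^3 + 5*(-17)^2 - 5*(-17)^1 + 6 = (-19652) + (1445) + (85) + (6) = -18116; answer -18116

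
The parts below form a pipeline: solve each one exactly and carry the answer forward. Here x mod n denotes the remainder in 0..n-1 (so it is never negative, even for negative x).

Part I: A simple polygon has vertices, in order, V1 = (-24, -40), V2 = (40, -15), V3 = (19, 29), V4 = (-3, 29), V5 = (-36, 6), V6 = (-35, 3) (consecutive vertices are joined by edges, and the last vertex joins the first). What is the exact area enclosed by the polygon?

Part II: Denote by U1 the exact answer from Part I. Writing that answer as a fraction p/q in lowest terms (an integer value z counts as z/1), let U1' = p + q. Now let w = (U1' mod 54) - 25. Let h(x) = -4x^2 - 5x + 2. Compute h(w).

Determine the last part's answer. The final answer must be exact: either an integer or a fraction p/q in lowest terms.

Part I: cross terms: (-24*-15 - 40*-40)=1960, (40*29 - 19*-15)=1445, (19*29 - -3*29)=638, (-3*6 - -36*29)=1026, (-36*3 - -35*6)=102, (-35*-40 - -24*3)=1472; twice the area = |6643| = 6643; area = 6643/2; answer 6643/2
Part II: U1 = 6643/2; threaded value p + q = 6645; w = -22; -4*(-22)^2 - 5*(-22)^1 + 2 = (-1936) + (110) + (2) = -1824; answer -1824

-1824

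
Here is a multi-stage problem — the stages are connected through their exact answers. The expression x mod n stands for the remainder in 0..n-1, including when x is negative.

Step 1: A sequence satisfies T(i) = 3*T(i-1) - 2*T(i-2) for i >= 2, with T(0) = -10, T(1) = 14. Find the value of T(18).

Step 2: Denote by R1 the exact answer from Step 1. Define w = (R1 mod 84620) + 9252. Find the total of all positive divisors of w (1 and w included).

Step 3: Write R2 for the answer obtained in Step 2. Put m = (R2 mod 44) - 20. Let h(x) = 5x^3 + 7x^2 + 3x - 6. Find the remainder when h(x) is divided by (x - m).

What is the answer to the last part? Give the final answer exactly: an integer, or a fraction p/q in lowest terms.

-7674

Step 1: T(2) = 3*(14) - 2*(-10) = 62; iterating: T(2)=62, T(3)=158, T(4)=350, T(5)=734, T(6)=1502, T(7)=3038, T(8)=6110, T(9)=12254, T(10)=24542, T(11)=49118, T(12)=98270, T(13)=196574, T(14)=393182, T(15)=786398, T(16)=1572830, T(17)=3145694, T(18)=6291422; answer 6291422
Step 2: R1 = 6291422; w = 38794; 38794 = 2 * 7 * 17 * 163; sigma = (1 + 2) * (1 + 7) * (1 + 17) * (1 + 163) = 3 * 8 * 18 * 164 = 70848; answer 70848
Step 3: R2 = 70848; m = -12; remainder = value at the root: 5*(-12)^3 + 7*(-12)^2 + 3*(-12)^1 - 6 = (-8640) + (1008) + (-36) + (-6) = -7674; answer -7674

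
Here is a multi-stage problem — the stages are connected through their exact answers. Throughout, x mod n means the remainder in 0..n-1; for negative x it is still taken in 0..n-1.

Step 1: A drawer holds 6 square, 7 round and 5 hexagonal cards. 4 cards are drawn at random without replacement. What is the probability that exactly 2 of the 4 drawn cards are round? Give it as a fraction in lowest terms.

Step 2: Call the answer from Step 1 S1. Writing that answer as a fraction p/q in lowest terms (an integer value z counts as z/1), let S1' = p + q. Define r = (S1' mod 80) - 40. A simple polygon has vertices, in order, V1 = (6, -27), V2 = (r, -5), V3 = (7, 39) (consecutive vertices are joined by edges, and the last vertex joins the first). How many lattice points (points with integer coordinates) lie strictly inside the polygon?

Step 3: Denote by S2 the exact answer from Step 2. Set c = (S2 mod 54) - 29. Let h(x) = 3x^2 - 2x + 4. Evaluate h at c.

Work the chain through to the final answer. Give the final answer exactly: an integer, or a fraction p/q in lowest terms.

804

Step 1: total draws C(18,4) = 3060; favorable C(7,2)*C(11,2) = 1155; P = 77/204; answer 77/204
Step 2: S1 = 77/204; threaded value p + q = 281; r = 1; cross terms: (6*-5 - 1*-27)=-3, (1*39 - 7*-5)=74, (7*-27 - 6*39)=-423; twice the area = |-352| = 352; area = 176; boundary points = 1 + 2 + 1 = 4; strictly interior points = area - boundary/2 + 1 = 175; answer 175
Step 3: S2 = 175; c = -16; 3*(-16)^2 - 2*(-16)^1 + 4 = (768) + (32) + (4) = 804; answer 804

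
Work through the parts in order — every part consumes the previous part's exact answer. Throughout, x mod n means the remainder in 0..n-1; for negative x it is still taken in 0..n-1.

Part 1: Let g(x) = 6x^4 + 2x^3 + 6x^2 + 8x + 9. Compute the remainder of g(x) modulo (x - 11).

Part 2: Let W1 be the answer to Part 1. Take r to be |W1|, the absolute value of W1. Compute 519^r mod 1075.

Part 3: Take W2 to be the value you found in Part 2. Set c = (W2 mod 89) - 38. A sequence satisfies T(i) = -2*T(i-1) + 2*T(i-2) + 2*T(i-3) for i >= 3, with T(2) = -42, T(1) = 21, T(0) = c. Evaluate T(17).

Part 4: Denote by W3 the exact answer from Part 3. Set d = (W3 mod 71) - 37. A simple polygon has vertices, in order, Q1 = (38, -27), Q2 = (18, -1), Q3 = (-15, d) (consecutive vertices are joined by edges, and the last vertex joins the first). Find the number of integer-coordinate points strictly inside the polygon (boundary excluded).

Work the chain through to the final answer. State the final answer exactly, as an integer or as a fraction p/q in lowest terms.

Part 1: remainder = value at the root: 6*(11)^4 + 2*(11)^3 + 6*(11)^2 + 8*(11)^1 + 9 = (87846) + (2662) + (726) + (88) + (9) = 91331; answer 91331
Part 2: W1 = 91331; r = 91331; squarings mod 1075: 519^1=519, 519^2=611, 519^4=296, 519^8=541, 519^16=281, 519^32=486, 519^64=771, 519^128=1041, 519^256=81, 519^512=111, 519^1024=496, 519^2048=916, 519^4096=556, 519^8192=611, 519^16384=296, 519^32768=541, 519^65536=281; 519^91331 = 519^1 * 519^2 * 519^64 * 519^128 * 519^1024 * 519^8192 * 519^16384 * 519^65536 = 894 (mod 1075); answer 894
Part 3: W2 = 894; c = -34; T(3) = -2*(-42) + 2*(21) + 2*(-34) = 58; iterating: T(3)=58, T(4)=-158, T(5)=348, T(6)=-896, T(7)=2172, T(8)=-5440, T(9)=13432, T(10)=-33400, T(11)=82784, T(12)=-205504, T(13)=509776, T(14)=-1264992, T(15)=3138528, T(16)=-7787488, T(17)=19322048; answer 19322048
Part 4: W3 = 19322048; d = 0; cross terms: (38*-1 - 18*-27)=448, (18*0 - -15*-1)=-15, (-15*-27 - 38*0)=405; twice the area = |838| = 838; area = 419; boundary points = 2 + 1 + 1 = 4; strictly interior points = area - boundary/2 + 1 = 418; answer 418

418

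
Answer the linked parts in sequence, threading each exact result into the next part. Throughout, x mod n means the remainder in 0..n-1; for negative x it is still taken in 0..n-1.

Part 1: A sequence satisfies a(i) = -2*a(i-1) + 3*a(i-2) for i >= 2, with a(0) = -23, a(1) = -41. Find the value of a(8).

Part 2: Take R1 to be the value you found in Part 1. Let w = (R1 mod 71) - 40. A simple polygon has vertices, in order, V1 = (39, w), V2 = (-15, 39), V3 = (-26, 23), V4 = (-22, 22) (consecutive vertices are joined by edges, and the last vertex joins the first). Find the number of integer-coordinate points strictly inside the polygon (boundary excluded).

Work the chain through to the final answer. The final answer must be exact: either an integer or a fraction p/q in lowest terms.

660

Part 1: a(2) = -2*(-41) + 3*(-23) = 13; iterating: a(2)=13, a(3)=-149, a(4)=337, a(5)=-1121, a(6)=3253, a(7)=-9869, a(8)=29497; answer 29497
Part 2: R1 = 29497; w = -8; cross terms: (39*39 - -15*-8)=1401, (-15*23 - -26*39)=669, (-26*22 - -22*23)=-66, (-22*-8 - 39*22)=-682; twice the area = |1322| = 1322; area = 661; boundary points = 1 + 1 + 1 + 1 = 4; strictly interior points = area - boundary/2 + 1 = 660; answer 660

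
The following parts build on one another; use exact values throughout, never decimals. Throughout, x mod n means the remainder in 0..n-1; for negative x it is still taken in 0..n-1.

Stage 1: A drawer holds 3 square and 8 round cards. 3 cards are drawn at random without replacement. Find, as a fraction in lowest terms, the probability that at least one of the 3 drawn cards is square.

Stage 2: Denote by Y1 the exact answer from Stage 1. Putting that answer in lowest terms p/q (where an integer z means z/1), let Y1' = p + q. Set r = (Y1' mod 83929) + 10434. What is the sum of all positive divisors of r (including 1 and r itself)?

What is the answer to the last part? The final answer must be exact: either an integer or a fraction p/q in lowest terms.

Stage 1: total draws C(11,3) = 165; complement C(8,3) = 56; favorable 165 - 56 = 109; P = 109/165; answer 109/165
Stage 2: Y1 = 109/165; threaded value p + q = 274; r = 10708; 10708 = 2^2 * 2677; sigma = (1 + 2 + 4) * (1 + 2677) = 7 * 2678 = 18746; answer 18746

18746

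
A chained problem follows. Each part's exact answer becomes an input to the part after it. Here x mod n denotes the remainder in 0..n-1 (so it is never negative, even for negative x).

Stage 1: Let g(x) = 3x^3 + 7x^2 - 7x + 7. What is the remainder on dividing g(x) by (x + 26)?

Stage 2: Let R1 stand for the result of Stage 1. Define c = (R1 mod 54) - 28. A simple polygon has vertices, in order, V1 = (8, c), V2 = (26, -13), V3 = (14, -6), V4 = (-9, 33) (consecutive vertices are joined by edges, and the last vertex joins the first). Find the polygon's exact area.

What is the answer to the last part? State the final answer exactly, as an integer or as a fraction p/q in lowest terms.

Stage 1: remainder = value at the root: 3*(-26)^3 + 7*(-26)^2 - 7*(-26)^1 + 7 = (-52728) + (4732) + (182) + (7) = -47807; answer -47807
Stage 2: R1 = -47807; c = 9; cross terms: (8*-13 - 26*9)=-338, (26*-6 - 14*-13)=26, (14*33 - -9*-6)=408, (-9*9 - 8*33)=-345; twice the area = |-249| = 249; area = 249/2; answer 249/2

249/2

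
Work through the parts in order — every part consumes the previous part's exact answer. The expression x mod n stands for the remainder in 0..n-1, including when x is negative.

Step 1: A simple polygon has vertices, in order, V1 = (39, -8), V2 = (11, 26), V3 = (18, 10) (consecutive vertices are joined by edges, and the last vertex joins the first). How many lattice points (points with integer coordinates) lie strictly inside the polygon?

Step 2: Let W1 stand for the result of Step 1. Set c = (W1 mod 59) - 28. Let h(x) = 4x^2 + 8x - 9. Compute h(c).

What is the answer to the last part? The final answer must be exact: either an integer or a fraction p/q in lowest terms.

Step 1: cross terms: (39*26 - 11*-8)=1102, (11*10 - 18*26)=-358, (18*-8 - 39*10)=-534; twice the area = |210| = 210; area = 105; boundary points = 2 + 1 + 3 = 6; strictly interior points = area - boundary/2 + 1 = 103; answer 103
Step 2: W1 = 103; c = 16; 4*(16)^2 + 8*(16)^1 - 9 = (1024) + (128) + (-9) = 1143; answer 1143

1143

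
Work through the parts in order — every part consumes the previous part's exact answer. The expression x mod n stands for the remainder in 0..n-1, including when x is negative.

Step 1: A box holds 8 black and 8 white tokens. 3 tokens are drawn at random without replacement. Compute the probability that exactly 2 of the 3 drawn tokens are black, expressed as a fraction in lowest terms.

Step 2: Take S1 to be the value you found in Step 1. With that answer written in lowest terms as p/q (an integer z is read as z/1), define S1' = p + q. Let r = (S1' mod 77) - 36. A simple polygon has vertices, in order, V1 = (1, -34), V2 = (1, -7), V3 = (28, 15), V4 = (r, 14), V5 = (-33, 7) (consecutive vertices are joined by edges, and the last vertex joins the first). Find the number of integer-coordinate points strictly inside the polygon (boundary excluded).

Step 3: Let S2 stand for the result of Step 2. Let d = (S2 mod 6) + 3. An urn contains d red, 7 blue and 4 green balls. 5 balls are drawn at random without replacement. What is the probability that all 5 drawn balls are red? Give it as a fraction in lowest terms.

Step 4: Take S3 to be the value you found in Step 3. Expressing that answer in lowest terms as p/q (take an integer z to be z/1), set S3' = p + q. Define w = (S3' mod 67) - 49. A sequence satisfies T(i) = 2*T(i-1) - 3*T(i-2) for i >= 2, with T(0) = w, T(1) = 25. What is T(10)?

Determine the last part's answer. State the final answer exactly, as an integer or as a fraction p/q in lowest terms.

Step 1: total draws C(16,3) = 560; favorable C(8,2)*C(8,1) = 224; P = 2/5; answer 2/5
Step 2: S1 = 2/5; threaded value p + q = 7; r = -29; cross terms: (1*-7 - 1*-34)=27, (1*15 - 28*-7)=211, (28*14 - -29*15)=827, (-29*7 - -33*14)=259, (-33*-34 - 1*7)=1115; twice the area = |2439| = 2439; area = 2439/2; boundary points = 27 + 1 + 1 + 1 + 1 = 31; strictly interior points = area - boundary/2 + 1 = 1205; answer 1205
Step 3: S2 = 1205; d = 8; total draws C(19,5) = 11628; favorable C(8,5) = 56; P = 14/2907; answer 14/2907
Step 4: S3 = 14/2907; threaded value p + q = 2921; w = -9; T(2) = 2*(25) - 3*(-9) = 77; iterating: T(2)=77, T(3)=79, T(4)=-73, T(5)=-383, T(6)=-547, T(7)=55, T(8)=1751, T(9)=3337, T(10)=1421; answer 1421

1421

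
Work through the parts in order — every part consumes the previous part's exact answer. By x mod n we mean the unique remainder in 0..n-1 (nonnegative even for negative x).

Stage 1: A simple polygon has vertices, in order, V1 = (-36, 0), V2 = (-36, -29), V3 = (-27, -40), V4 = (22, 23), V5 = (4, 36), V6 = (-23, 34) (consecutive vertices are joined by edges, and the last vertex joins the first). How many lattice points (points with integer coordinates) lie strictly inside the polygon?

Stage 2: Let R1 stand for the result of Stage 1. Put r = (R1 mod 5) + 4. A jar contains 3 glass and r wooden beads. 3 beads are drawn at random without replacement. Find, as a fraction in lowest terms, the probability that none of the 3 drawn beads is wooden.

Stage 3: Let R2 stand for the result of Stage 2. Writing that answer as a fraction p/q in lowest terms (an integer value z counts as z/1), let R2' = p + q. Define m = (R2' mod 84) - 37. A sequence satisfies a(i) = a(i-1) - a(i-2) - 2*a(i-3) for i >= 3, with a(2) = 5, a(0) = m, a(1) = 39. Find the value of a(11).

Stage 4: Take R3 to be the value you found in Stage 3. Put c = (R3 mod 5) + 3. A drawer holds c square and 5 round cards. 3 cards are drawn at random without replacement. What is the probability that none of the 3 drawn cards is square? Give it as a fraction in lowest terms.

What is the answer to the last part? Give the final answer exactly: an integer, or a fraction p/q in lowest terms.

5/28

Stage 1: cross terms: (-36*-29 - -36*0)=1044, (-36*-40 - -27*-29)=657, (-27*23 - 22*-40)=259, (22*36 - 4*23)=700, (4*34 - -23*36)=964, (-23*0 - -36*34)=1224; twice the area = |4848| = 4848; area = 2424; boundary points = 29 + 1 + 7 + 1 + 1 + 1 = 40; strictly interior points = area - boundary/2 + 1 = 2405; answer 2405
Stage 2: R1 = 2405; r = 4; total draws C(7,3) = 35; favorable C(3,3) = 1; P = 1/35; answer 1/35
Stage 3: R2 = 1/35; threaded value p + q = 36; m = -1; a(3) = 1*(5) - 1*(39) - 2*(-1) = -32; iterating: a(3)=-32, a(4)=-115, a(5)=-93, a(6)=86, a(7)=409, a(8)=509, a(9)=-72, a(10)=-1399, a(11)=-2345; answer -2345
Stage 4: R3 = -2345; c = 3; total draws C(8,3) = 56; favorable C(5,3) = 10; P = 5/28; answer 5/28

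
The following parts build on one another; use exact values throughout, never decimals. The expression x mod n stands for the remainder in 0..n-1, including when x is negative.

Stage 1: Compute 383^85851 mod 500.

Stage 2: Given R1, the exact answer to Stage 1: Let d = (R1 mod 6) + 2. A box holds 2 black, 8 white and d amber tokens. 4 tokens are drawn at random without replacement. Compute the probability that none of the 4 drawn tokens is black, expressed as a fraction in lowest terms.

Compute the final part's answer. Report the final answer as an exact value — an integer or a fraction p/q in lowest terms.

Stage 1: squarings mod 500: 383^1=383, 383^2=189, 383^4=221, 383^8=341, 383^16=281, 383^32=461, 383^64=21, 383^128=441, 383^256=481, 383^512=361, 383^1024=321, 383^2048=41, 383^4096=181, 383^8192=261, 383^16384=121, 383^32768=141, 383^65536=381; 383^85851 = 383^1 * 383^2 * 383^8 * 383^16 * 383^64 * 383^256 * 383^512 * 383^1024 * 383^2048 * 383^16384 * 383^65536 = 367 (mod 500); answer 367
Stage 2: R1 = 367; d = 3; total draws C(13,4) = 715; favorable C(11,4) = 330; P = 6/13; answer 6/13

6/13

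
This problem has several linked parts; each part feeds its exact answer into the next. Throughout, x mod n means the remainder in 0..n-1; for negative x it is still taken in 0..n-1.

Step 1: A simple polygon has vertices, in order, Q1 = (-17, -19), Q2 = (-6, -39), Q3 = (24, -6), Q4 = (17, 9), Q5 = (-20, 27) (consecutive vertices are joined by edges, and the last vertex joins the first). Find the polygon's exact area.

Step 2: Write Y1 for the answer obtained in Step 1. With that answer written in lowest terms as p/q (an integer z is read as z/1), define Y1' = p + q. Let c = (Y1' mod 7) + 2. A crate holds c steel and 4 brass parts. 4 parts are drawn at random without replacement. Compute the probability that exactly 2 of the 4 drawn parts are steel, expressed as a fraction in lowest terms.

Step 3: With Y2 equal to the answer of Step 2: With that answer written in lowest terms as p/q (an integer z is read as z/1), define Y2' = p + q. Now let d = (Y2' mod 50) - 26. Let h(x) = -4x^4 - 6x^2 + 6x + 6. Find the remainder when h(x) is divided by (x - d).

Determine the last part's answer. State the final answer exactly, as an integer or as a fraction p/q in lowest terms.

Step 1: cross terms: (-17*-39 - -6*-19)=549, (-6*-6 - 24*-39)=972, (24*9 - 17*-6)=318, (17*27 - -20*9)=639, (-20*-19 - -17*27)=839; twice the area = |3317| = 3317; area = 3317/2; answer 3317/2
Step 2: Y1 = 3317/2; threaded value p + q = 3319; c = 3; total draws C(7,4) = 35; favorable C(3,2)*C(4,2) = 18; P = 18/35; answer 18/35
Step 3: Y2 = 18/35; threaded value p + q = 53; d = -23; remainder = value at the root: -4*(-23)^4 - 6*(-23)^2 + 6*(-23)^1 + 6 = (-1119364) + (-3174) + (-138) + (6) = -1122670; answer -1122670

-1122670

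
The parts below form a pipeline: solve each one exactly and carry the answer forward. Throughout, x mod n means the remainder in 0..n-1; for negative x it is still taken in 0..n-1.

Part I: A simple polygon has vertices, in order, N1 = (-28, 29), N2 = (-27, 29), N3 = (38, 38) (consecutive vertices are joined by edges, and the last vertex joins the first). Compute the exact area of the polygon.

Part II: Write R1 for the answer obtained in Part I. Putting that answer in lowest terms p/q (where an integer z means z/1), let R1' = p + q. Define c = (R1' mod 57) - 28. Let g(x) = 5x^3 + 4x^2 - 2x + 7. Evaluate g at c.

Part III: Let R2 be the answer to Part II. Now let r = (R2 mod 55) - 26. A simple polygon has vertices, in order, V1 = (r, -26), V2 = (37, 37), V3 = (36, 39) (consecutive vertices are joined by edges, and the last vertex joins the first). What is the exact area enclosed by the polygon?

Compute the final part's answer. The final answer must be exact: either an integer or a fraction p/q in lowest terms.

175/2

Part I: cross terms: (-28*29 - -27*29)=-29, (-27*38 - 38*29)=-2128, (38*29 - -28*38)=2166; twice the area = |9| = 9; area = 9/2; answer 9/2
Part II: R1 = 9/2; threaded value p + q = 11; c = -17; 5*(-17)^3 + 4*(-17)^2 - 2*(-17)^1 + 7 = (-24565) + (1156) + (34) + (7) = -23368; answer -23368
Part III: R2 = -23368; r = -19; cross terms: (-19*37 - 37*-26)=259, (37*39 - 36*37)=111, (36*-26 - -19*39)=-195; twice the area = |175| = 175; area = 175/2; answer 175/2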